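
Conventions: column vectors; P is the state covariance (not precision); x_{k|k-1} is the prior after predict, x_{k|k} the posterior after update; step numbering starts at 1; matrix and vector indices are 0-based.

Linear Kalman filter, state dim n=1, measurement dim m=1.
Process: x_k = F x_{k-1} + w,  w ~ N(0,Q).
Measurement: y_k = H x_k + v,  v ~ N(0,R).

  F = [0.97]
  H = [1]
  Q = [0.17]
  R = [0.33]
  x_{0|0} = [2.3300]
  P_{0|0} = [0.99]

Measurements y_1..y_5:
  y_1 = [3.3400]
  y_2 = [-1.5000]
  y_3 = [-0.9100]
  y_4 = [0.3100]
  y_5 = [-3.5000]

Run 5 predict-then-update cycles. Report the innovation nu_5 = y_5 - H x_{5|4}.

innov = [-3.5458]

step 1: x^-=[2.2601]  P^-=[1.1015]  S=[1.4315]  K=[0.7695]  nu=[1.0799]  x^+=[3.0911]  P^+=[0.2539]
step 2: x^-=[2.9983]  P^-=[0.4089]  S=[0.7389]  K=[0.5534]  nu=[-4.4983]  x^+=[0.5089]  P^+=[0.1826]
step 3: x^-=[0.4937]  P^-=[0.3418]  S=[0.6718]  K=[0.5088]  nu=[-1.4037]  x^+=[-0.2205]  P^+=[0.1679]
step 4: x^-=[-0.2139]  P^-=[0.3280]  S=[0.6580]  K=[0.4985]  nu=[0.5239]  x^+=[0.0472]  P^+=[0.1645]
step 5: x^-=[0.0458]  P^-=[0.3248]  S=[0.6548]  K=[0.4960]  nu=[-3.5458]  x^+=[-1.7129]  P^+=[0.1637]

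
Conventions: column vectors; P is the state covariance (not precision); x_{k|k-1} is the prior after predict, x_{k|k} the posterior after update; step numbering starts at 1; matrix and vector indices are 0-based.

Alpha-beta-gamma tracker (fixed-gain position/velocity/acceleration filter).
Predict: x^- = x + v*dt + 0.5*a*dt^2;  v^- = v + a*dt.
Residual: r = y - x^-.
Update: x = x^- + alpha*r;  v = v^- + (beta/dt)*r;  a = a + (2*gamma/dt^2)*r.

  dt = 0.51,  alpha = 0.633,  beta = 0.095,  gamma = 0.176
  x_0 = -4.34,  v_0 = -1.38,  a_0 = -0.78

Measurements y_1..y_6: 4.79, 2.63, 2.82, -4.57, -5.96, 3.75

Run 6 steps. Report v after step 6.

step 1: x_pred=-5.1452  r=9.9352  x^+=1.1438  v^+=0.0729  a^+=12.6656
step 2: x_pred=2.8281  r=-0.1981  x^+=2.7027  v^+=6.4954  a^+=12.3975
step 3: x_pred=7.6277  r=-4.8077  x^+=4.5844  v^+=11.9226  a^+=5.8912
step 4: x_pred=11.4311  r=-16.0011  x^+=1.3024  v^+=11.9465  a^+=-15.7635
step 5: x_pred=5.3451  r=-11.3051  x^+=-1.8110  v^+=1.8013  a^+=-31.0630
step 6: x_pred=-4.9321  r=8.6821  x^+=0.5637  v^+=-12.4236  a^+=-19.3133

v_post = -12.4236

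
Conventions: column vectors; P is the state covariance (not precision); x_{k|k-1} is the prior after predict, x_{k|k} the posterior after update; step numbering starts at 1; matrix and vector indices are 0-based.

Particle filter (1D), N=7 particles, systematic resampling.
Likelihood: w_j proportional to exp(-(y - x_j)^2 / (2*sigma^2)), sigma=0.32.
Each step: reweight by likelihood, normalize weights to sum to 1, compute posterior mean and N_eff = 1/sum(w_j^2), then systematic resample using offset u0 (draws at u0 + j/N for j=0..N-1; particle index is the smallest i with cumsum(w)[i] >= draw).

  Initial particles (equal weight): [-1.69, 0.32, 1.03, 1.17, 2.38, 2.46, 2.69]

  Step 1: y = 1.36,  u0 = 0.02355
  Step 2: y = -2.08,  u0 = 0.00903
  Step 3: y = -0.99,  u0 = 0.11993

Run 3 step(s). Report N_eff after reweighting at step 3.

step 1: w=[0.0000, 0.0035, 0.4080, 0.5821, 0.0043, 0.0019, 0.0001]  mean=1.1177  Neff=1.9787  idx=[2, 2, 2, 3, 3, 3, 3]
step 2: w=[0.3277, 0.3277, 0.3277, 0.0042, 0.0042, 0.0042, 0.0042]  mean=1.0324  Neff=3.1037  idx=[0, 0, 0, 1, 1, 2, 2]
step 3: w=[0.1429, 0.1429, 0.1429, 0.1429, 0.1429, 0.1429, 0.1429]  mean=1.0300  Neff=7.0000  idx=[0, 1, 2, 3, 4, 5, 6]

N_eff = 7.0000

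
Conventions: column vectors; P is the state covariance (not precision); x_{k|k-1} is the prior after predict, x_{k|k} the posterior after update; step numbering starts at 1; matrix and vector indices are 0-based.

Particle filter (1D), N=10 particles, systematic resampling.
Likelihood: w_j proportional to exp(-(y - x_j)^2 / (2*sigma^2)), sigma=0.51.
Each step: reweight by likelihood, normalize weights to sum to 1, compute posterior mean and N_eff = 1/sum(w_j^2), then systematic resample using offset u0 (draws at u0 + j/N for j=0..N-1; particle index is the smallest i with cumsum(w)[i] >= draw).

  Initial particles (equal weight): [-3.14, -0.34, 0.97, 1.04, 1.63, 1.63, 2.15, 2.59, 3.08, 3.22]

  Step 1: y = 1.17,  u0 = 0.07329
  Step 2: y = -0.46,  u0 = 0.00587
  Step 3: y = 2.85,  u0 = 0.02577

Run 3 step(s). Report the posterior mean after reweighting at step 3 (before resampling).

step 1: w=[0.0000, 0.0037, 0.2709, 0.2832, 0.1948, 0.1948, 0.0462, 0.0061, 0.0003, 0.0001]  mean=1.3073  Neff=4.3161  idx=[2, 2, 2, 3, 3, 4, 4, 5, 5, 6]
step 2: w=[0.2276, 0.2276, 0.2276, 0.1534, 0.1534, 0.0026, 0.0026, 0.0026, 0.0026, 0.0000]  mean=0.9984  Neff=4.9394  idx=[0, 0, 0, 1, 1, 2, 2, 3, 3, 4]
step 3: w=[0.0838, 0.0838, 0.0838, 0.0838, 0.0838, 0.0838, 0.0838, 0.1377, 0.1377, 0.1377]  mean=0.9989  Neff=9.4249  idx=[0, 1, 2, 3, 5, 6, 7, 8, 8, 9]

post_mean = 0.9989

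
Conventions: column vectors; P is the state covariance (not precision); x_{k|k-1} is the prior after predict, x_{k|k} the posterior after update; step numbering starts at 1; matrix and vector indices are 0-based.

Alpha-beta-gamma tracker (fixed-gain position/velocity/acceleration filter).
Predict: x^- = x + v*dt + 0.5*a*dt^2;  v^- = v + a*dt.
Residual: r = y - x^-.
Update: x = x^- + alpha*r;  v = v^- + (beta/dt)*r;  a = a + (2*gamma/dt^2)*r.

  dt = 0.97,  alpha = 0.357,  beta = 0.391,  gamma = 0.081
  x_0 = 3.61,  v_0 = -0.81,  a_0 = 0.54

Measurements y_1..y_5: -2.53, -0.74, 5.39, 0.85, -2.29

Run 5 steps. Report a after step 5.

step 1: x_pred=3.0783  r=-5.6083  x^+=1.0762  v^+=-2.5469  a^+=-0.4256
step 2: x_pred=-1.5945  r=0.8545  x^+=-1.2895  v^+=-2.6153  a^+=-0.2785
step 3: x_pred=-3.9573  r=9.3473  x^+=-0.6203  v^+=0.8824  a^+=1.3309
step 4: x_pred=0.8618  r=-0.0118  x^+=0.8576  v^+=2.1686  a^+=1.3289
step 5: x_pred=3.5863  r=-5.8763  x^+=1.4885  v^+=1.0889  a^+=0.3171

a_post = 0.3171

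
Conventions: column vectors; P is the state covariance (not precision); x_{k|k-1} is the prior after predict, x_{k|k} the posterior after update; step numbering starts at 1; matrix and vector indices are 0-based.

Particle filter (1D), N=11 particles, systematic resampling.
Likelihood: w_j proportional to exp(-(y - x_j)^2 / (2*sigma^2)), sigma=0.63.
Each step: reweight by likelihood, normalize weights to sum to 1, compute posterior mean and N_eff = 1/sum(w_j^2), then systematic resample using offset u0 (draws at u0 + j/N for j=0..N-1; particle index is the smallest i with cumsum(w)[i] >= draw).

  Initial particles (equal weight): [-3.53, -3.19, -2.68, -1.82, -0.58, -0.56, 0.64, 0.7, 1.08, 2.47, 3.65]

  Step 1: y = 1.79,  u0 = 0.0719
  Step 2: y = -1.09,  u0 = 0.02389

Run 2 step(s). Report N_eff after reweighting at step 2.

step 1: w=[0.0000, 0.0000, 0.0000, 0.0000, 0.0006, 0.0006, 0.1247, 0.1477, 0.3496, 0.3684, 0.0084]  mean=1.5009  Neff=3.3855  idx=[6, 7, 7, 8, 8, 8, 8, 9, 9, 9, 9]
step 2: w=[0.3341, 0.2560, 0.2560, 0.0385, 0.0385, 0.0385, 0.0385, 0.0000, 0.0000, 0.0000, 0.0000]  mean=0.7384  Neff=4.0220  idx=[0, 0, 0, 0, 1, 1, 1, 2, 2, 2, 5]

N_eff = 4.0220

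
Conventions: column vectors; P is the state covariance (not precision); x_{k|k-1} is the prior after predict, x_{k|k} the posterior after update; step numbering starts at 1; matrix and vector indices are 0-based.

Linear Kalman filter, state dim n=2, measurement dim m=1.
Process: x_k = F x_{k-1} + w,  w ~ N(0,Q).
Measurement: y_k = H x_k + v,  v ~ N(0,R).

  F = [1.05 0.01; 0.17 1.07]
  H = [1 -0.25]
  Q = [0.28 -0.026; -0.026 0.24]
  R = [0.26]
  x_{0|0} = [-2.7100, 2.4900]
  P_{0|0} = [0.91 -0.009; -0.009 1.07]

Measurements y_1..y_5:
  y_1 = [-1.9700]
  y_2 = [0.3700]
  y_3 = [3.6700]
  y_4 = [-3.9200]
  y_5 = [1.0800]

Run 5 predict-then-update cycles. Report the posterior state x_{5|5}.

x_post = [0.5575, 1.9424]

step 1: x^-=[-2.8206, 2.2036]  P^-=[1.2832 0.1378; 0.1378 1.4881]  S=[1.5673]  K=[0.7967; -0.1495]  nu=[1.4015]  x^+=[-1.7040, 1.9941]  P^+=[0.2883 0.3244; 0.3244 1.4531]
step 2: x^-=[-1.7692, 1.8440]  P^-=[0.6048 0.4060; 0.4060 2.0299]  S=[0.7886]  K=[0.6381; -0.1287]  nu=[2.6002]  x^+=[-0.1099, 1.5095]  P^+=[0.2836 0.4708; 0.4708 2.0169]
step 3: x^-=[-0.1003, 1.5965]  P^-=[0.6028 0.5759; 0.5759 2.7286]  S=[0.7453]  K=[0.6155; -0.1425]  nu=[4.1694]  x^+=[2.4661, 1.0022]  P^+=[0.3204 0.6413; 0.6413 2.7135]
step 4: x^-=[2.5995, 1.4916]  P^-=[0.6469 0.7818; 0.7818 3.5892]  S=[0.7404]  K=[0.6098; -0.1560]  nu=[-6.1466]  x^+=[-1.1489, 2.4503]  P^+=[0.3716 0.8522; 0.8522 3.5712]
step 5: x^-=[-1.1818, 2.4266]  P^-=[0.7080 1.0375; 1.0375 4.6494]  S=[0.7398]  K=[0.6064; -0.1688]  nu=[2.8684]  x^+=[0.5575, 1.9424]  P^+=[0.4360 1.1132; 1.1132 4.6284]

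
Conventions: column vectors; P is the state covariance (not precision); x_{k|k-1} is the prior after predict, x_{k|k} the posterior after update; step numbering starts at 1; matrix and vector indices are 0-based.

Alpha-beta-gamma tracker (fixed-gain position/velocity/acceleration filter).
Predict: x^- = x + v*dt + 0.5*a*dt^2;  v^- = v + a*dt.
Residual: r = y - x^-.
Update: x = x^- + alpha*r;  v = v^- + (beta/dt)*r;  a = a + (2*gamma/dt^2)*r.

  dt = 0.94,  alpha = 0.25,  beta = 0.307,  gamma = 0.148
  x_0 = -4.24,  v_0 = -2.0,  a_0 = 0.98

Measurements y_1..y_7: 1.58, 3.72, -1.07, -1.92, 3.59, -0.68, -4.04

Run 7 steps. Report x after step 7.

step 1: x_pred=-5.6870  r=7.2670  x^+=-3.8703  v^+=1.2946  a^+=3.4144
step 2: x_pred=-1.1449  r=4.8649  x^+=0.0713  v^+=6.0930  a^+=5.0441
step 3: x_pred=8.0272  r=-9.0972  x^+=5.7529  v^+=7.8633  a^+=1.9966
step 4: x_pred=14.0265  r=-15.9465  x^+=10.0399  v^+=4.5321  a^+=-3.3454
step 5: x_pred=12.8221  r=-9.2321  x^+=10.5140  v^+=-1.6277  a^+=-6.4381
step 6: x_pred=6.1396  r=-6.8196  x^+=4.4347  v^+=-9.9068  a^+=-8.7226
step 7: x_pred=-8.7313  r=4.6913  x^+=-7.5585  v^+=-16.5739  a^+=-7.1510

x_post = -7.5585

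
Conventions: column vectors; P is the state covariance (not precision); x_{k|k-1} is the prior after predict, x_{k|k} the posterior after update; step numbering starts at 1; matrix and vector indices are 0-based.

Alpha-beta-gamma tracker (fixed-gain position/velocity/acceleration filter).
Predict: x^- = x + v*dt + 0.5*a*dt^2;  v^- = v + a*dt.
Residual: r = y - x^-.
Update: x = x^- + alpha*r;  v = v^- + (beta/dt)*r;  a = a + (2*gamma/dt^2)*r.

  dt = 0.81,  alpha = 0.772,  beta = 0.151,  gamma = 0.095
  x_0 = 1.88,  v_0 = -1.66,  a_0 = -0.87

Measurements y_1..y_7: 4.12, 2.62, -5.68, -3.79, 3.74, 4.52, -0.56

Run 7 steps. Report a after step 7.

a_post = 1.7443

step 1: x_pred=0.2500  r=3.8700  x^+=3.2376  v^+=-1.6433  a^+=0.2507
step 2: x_pred=1.9888  r=0.6312  x^+=2.4761  v^+=-1.3225  a^+=0.4335
step 3: x_pred=1.5471  r=-7.2271  x^+=-4.0322  v^+=-2.3187  a^+=-1.6594
step 4: x_pred=-6.4547  r=2.6647  x^+=-4.3976  v^+=-3.1660  a^+=-0.8877
step 5: x_pred=-7.2532  r=10.9932  x^+=1.2335  v^+=-1.8357  a^+=2.2958
step 6: x_pred=0.4998  r=4.0202  x^+=3.6034  v^+=0.7733  a^+=3.4600
step 7: x_pred=5.3649  r=-5.9249  x^+=0.7909  v^+=2.4715  a^+=1.7443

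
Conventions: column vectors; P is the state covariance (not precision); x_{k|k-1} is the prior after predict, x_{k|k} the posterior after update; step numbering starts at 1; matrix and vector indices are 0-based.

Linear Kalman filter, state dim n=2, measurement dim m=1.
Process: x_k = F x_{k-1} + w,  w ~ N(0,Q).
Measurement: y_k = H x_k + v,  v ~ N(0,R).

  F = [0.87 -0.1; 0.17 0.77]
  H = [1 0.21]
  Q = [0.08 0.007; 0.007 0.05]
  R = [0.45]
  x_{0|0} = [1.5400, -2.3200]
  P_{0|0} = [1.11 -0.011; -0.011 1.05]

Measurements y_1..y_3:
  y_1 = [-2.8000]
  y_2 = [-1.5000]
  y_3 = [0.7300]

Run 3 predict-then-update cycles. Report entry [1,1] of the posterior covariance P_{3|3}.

step 1: x^-=[1.5718, -1.5246]  P^-=[0.9326 0.0831; 0.0831 0.7017]  S=[1.4484]  K=[0.6559; 0.1591]  nu=[-4.0516]  x^+=[-1.0857, -2.1694]  P^+=[0.3094 -0.0681; -0.0681 0.6651]
step 2: x^-=[-0.7276, -1.8550]  P^-=[0.3327 -0.0429; -0.0429 0.4354]  S=[0.7839]  K=[0.4129; 0.0620]  nu=[-0.3829]  x^+=[-0.8857, -1.8787]  P^+=[0.1990 -0.0629; -0.0629 0.4324]
step 3: x^-=[-0.5827, -1.5972]  P^-=[0.2459 -0.0379; -0.0379 0.2957]  S=[0.6930]  K=[0.3434; 0.0348]  nu=[1.6481]  x^+=[-0.0168, -1.5398]  P^+=[0.1642 -0.0462; -0.0462 0.2948]

P_post[1,1] = 0.2948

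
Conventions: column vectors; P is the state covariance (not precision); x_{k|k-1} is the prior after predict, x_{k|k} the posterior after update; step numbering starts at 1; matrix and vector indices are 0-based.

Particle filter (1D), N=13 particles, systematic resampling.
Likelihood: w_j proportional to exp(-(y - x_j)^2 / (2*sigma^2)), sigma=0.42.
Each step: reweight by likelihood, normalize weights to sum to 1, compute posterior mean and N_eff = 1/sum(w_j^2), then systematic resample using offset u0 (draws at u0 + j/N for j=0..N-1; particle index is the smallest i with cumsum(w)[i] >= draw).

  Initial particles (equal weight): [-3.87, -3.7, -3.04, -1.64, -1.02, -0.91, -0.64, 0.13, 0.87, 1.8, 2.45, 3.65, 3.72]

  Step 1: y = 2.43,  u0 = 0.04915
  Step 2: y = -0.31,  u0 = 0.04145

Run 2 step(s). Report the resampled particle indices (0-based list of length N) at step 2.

resampled_idx = [0, 0, 0, 0, 1, 1, 1, 1, 1, 2, 2, 2, 2]

step 1: w=[0.0000, 0.0000, 0.0000, 0.0000, 0.0000, 0.0000, 0.0000, 0.0000, 0.0007, 0.2408, 0.7409, 0.0109, 0.0066]  mean=2.3138  Neff=1.6472  idx=[9, 9, 9, 10, 10, 10, 10, 10, 10, 10, 10, 10, 10]
step 2: w=[0.3332, 0.3332, 0.3332, 0.0000, 0.0000, 0.0000, 0.0000, 0.0000, 0.0000, 0.0000, 0.0000, 0.0000, 0.0000]  mean=1.8003  Neff=3.0025  idx=[0, 0, 0, 0, 1, 1, 1, 1, 1, 2, 2, 2, 2]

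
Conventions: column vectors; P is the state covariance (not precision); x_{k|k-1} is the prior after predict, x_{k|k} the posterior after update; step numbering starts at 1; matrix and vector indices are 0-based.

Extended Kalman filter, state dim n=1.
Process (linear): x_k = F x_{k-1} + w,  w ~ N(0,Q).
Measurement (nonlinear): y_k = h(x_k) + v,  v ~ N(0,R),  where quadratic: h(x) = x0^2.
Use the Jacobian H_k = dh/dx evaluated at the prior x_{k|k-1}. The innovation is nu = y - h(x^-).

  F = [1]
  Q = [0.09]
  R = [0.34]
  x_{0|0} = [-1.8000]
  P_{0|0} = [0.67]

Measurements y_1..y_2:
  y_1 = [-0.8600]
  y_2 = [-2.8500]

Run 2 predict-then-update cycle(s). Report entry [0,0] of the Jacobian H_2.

step 1: x^-=[-1.8000]  P^-=[0.7600]  H_jac=[-3.6000]  S=[10.1896]  K=[-0.2685]  nu=[-4.1000]  x^+=[-0.6991]  P^+=[0.0254]
step 2: x^-=[-0.6991]  P^-=[0.1154]  H_jac=[-1.3982]  S=[0.5655]  K=[-0.2852]  nu=[-3.3388]  x^+=[0.2532]  P^+=[0.0694]

H_jac[0,0] = -1.3982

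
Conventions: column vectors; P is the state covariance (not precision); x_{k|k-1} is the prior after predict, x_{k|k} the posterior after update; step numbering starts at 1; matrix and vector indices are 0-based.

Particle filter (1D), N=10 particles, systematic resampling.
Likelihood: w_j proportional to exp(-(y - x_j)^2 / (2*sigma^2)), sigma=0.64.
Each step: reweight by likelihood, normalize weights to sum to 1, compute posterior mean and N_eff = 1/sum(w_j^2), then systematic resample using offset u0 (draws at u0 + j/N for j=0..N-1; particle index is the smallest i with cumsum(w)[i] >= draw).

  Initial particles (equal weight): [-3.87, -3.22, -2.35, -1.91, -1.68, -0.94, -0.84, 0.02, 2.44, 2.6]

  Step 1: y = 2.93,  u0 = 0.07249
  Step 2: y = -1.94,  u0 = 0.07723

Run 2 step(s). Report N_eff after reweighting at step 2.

N_eff = 6.0972

step 1: w=[0.0000, 0.0000, 0.0000, 0.0000, 0.0000, 0.0000, 0.0000, 0.0000, 0.4600, 0.5399]  mean=2.5263  Neff=1.9874  idx=[8, 8, 8, 8, 9, 9, 9, 9, 9, 9]
step 2: w=[0.1980, 0.1980, 0.1980, 0.1980, 0.0347, 0.0347, 0.0347, 0.0347, 0.0347, 0.0347]  mean=2.4733  Neff=6.0972  idx=[0, 0, 1, 1, 2, 2, 3, 3, 6, 9]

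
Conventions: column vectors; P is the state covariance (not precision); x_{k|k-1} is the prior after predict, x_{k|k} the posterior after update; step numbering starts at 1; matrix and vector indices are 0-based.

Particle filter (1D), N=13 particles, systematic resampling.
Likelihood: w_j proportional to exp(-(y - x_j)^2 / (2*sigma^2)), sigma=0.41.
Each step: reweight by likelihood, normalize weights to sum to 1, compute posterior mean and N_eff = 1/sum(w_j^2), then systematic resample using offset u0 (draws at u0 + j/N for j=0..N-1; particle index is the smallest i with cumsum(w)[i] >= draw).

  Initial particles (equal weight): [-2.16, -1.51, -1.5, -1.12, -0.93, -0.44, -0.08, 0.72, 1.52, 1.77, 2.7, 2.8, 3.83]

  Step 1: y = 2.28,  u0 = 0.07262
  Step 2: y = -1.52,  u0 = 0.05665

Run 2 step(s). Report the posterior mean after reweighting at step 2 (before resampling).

post_mean = 1.5287

step 1: w=[0.0000, 0.0000, 0.0000, 0.0000, 0.0000, 0.0000, 0.0000, 0.0004, 0.1067, 0.2744, 0.3519, 0.2661, 0.0005]  mean=2.3452  Neff=3.5546  idx=[8, 9, 9, 9, 9, 10, 10, 10, 10, 11, 11, 11, 11]
step 2: w=[0.9651, 0.0087, 0.0087, 0.0087, 0.0087, 0.0000, 0.0000, 0.0000, 0.0000, 0.0000, 0.0000, 0.0000, 0.0000]  mean=1.5287  Neff=1.0732  idx=[0, 0, 0, 0, 0, 0, 0, 0, 0, 0, 0, 0, 2]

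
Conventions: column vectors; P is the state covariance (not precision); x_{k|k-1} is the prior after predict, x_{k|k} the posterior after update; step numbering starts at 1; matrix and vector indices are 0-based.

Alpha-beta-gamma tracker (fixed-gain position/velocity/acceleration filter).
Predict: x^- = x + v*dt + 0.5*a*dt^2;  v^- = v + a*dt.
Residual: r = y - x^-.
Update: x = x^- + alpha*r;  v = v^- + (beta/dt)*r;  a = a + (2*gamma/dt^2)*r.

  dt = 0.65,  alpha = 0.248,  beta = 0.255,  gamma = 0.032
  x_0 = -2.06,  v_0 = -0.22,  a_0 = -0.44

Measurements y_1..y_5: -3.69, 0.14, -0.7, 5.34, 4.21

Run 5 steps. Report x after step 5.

step 1: x_pred=-2.2960  r=-1.3940  x^+=-2.6417  v^+=-1.0529  a^+=-0.6512
step 2: x_pred=-3.4636  r=3.6036  x^+=-2.5699  v^+=-0.0624  a^+=-0.1053
step 3: x_pred=-2.6327  r=1.9327  x^+=-2.1534  v^+=0.6274  a^+=0.1875
step 4: x_pred=-1.7060  r=7.0460  x^+=0.0414  v^+=3.5134  a^+=1.2548
step 5: x_pred=2.5902  r=1.6198  x^+=2.9919  v^+=4.9645  a^+=1.5002

x_post = 2.9919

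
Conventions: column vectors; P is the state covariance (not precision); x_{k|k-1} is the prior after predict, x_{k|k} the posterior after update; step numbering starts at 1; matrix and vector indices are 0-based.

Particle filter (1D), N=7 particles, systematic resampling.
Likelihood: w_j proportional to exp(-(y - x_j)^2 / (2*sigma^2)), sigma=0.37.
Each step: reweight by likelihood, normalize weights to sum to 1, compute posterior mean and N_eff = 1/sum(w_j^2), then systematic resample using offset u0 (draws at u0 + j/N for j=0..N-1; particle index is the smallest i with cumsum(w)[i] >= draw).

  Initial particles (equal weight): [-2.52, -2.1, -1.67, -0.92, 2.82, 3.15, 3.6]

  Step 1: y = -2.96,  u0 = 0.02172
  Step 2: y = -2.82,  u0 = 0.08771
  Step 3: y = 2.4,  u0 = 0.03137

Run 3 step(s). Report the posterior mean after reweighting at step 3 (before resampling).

step 1: w=[0.8766, 0.1193, 0.0041, 0.0000, 0.0000, 0.0000, 0.0000]  mean=-2.4664  Neff=1.2777  idx=[0, 0, 0, 0, 0, 0, 1]
step 2: w=[0.1611, 0.1611, 0.1611, 0.1611, 0.1611, 0.1611, 0.0337]  mean=-2.5059  Neff=6.3791  idx=[0, 1, 2, 3, 4, 4, 5]
step 3: w=[0.1429, 0.1429, 0.1429, 0.1429, 0.1429, 0.1429, 0.1429]  mean=-2.5200  Neff=7.0000  idx=[0, 1, 2, 3, 4, 5, 6]

post_mean = -2.5200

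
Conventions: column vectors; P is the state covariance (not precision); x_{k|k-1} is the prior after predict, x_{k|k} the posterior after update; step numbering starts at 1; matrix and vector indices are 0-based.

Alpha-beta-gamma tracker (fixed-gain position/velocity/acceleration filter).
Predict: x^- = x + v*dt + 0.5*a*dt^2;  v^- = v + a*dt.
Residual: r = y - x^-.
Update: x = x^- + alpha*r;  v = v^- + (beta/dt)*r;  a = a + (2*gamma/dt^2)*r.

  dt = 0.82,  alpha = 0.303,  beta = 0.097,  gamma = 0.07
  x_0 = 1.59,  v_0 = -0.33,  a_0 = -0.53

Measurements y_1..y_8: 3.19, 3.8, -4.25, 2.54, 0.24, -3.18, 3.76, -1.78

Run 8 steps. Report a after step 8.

step 1: x_pred=1.1412  r=2.0488  x^+=1.7620  v^+=-0.5222  a^+=-0.1034
step 2: x_pred=1.2990  r=2.5010  x^+=2.0568  v^+=-0.3112  a^+=0.4173
step 3: x_pred=1.9419  r=-6.1919  x^+=0.0658  v^+=-0.7015  a^+=-0.8719
step 4: x_pred=-0.8026  r=3.3426  x^+=0.2102  v^+=-1.0210  a^+=-0.1759
step 5: x_pred=-0.6862  r=0.9262  x^+=-0.4055  v^+=-1.0557  a^+=0.0169
step 6: x_pred=-1.2656  r=-1.9144  x^+=-1.8456  v^+=-1.2684  a^+=-0.3817
step 7: x_pred=-3.0140  r=6.7740  x^+=-0.9615  v^+=-0.7800  a^+=1.0287
step 8: x_pred=-1.2553  r=-0.5247  x^+=-1.4143  v^+=0.0014  a^+=0.9194

a_post = 0.9194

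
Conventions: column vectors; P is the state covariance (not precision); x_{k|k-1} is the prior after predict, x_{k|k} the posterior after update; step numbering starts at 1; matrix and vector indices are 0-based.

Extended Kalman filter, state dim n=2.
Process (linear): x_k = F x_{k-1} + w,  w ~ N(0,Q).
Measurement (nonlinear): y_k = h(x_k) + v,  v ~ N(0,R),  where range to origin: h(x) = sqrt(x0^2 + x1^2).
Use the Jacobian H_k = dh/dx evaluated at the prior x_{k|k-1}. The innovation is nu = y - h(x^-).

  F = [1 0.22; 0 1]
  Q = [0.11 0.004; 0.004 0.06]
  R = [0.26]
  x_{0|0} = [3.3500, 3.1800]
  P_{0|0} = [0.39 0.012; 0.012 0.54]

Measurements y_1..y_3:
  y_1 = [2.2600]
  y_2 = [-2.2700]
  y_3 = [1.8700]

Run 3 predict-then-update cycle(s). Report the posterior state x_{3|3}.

x_post = [1.0831, -0.3527]

step 1: x^-=[4.0496, 3.1800]  P^-=[0.5314 0.1348; 0.1348 0.6000]  H_jac=[0.7865 0.6176]  S=[0.9485]  K=[0.5284; 0.5024]  nu=[-2.8889]  x^+=[2.5231, 1.7285]  P^+=[0.2666 -0.1170; -0.1170 0.3605]
step 2: x^-=[2.9033, 1.7285]  P^-=[0.3425 -0.0337; -0.0337 0.4205]  H_jac=[0.8593 0.5115]  S=[0.5933]  K=[0.4670; 0.3138]  nu=[-5.6489]  x^+=[0.2653, -0.0440]  P^+=[0.2131 -0.1206; -0.1206 0.3621]
step 3: x^-=[0.2556, -0.0440]  P^-=[0.2876 -0.0370; -0.0370 0.4221]  H_jac=[0.9855 -0.1697]  S=[0.5638]  K=[0.5138; -0.1917]  nu=[1.6107]  x^+=[1.0831, -0.3527]  P^+=[0.1387 0.0185; 0.0185 0.4014]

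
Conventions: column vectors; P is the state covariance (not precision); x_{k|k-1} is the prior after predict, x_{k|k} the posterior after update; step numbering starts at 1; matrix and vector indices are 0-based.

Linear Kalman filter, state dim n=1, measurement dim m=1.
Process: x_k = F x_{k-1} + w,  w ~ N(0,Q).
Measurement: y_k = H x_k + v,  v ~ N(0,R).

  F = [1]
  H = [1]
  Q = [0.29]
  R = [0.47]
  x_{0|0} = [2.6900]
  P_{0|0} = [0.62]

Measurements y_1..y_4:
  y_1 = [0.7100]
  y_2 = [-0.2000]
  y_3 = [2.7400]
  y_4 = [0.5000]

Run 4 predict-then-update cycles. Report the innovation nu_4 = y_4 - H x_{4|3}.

step 1: x^-=[2.6900]  P^-=[0.9100]  S=[1.3800]  K=[0.6594]  nu=[-1.9800]  x^+=[1.3843]  P^+=[0.3099]
step 2: x^-=[1.3843]  P^-=[0.5999]  S=[1.0699]  K=[0.5607]  nu=[-1.5843]  x^+=[0.4960]  P^+=[0.2635]
step 3: x^-=[0.4960]  P^-=[0.5535]  S=[1.0235]  K=[0.5408]  nu=[2.2440]  x^+=[1.7096]  P^+=[0.2542]
step 4: x^-=[1.7096]  P^-=[0.5442]  S=[1.0142]  K=[0.5366]  nu=[-1.2096]  x^+=[1.0605]  P^+=[0.2522]

innov = [-1.2096]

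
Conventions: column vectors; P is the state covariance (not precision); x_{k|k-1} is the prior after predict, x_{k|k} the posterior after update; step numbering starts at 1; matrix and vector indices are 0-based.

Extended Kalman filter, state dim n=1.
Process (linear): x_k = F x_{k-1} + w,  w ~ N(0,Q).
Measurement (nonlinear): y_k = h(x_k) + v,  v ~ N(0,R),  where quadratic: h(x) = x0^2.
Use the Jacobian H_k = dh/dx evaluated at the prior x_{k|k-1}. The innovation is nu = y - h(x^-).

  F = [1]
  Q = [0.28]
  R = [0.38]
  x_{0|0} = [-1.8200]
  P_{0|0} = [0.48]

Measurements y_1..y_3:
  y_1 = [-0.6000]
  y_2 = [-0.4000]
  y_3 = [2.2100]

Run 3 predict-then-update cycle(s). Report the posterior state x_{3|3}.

step 1: x^-=[-1.8200]  P^-=[0.7600]  H_jac=[-3.6400]  S=[10.4497]  K=[-0.2647]  nu=[-3.9124]  x^+=[-0.7843]  P^+=[0.0276]
step 2: x^-=[-0.7843]  P^-=[0.3076]  H_jac=[-1.5685]  S=[1.1368]  K=[-0.4244]  nu=[-1.0150]  x^+=[-0.3534]  P^+=[0.1028]
step 3: x^-=[-0.3534]  P^-=[0.3828]  H_jac=[-0.7068]  S=[0.5713]  K=[-0.4737]  nu=[2.0851]  x^+=[-1.3411]  P^+=[0.2547]

x_post = [-1.3411]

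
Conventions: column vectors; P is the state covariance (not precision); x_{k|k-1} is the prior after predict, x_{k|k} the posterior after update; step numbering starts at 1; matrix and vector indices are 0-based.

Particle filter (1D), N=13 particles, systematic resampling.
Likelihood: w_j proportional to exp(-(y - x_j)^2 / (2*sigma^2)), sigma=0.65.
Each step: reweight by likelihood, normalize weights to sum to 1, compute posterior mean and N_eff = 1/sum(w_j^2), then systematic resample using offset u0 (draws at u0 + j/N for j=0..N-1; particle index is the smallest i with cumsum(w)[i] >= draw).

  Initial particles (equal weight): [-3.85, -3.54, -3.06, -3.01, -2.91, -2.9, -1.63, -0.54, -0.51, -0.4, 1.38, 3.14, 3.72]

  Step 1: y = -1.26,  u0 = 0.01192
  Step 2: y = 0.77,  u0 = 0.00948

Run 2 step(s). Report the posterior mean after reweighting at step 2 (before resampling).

step 1: w=[0.0001, 0.0009, 0.0088, 0.0109, 0.0162, 0.0169, 0.3464, 0.2206, 0.2093, 0.1698, 0.0001, 0.0000, 0.0000]  mean=-1.0178  Neff=4.1316  idx=[3, 6, 6, 6, 6, 6, 7, 7, 8, 8, 8, 9, 9]
step 2: w=[0.0000, 0.0010, 0.0010, 0.0010, 0.0010, 0.0010, 0.1198, 0.1198, 0.1313, 0.1313, 0.1313, 0.1807, 0.1807]  mean=-0.4830  Neff=6.8608  idx=[6, 6, 7, 7, 8, 9, 9, 10, 10, 11, 11, 12, 12]

post_mean = -0.4830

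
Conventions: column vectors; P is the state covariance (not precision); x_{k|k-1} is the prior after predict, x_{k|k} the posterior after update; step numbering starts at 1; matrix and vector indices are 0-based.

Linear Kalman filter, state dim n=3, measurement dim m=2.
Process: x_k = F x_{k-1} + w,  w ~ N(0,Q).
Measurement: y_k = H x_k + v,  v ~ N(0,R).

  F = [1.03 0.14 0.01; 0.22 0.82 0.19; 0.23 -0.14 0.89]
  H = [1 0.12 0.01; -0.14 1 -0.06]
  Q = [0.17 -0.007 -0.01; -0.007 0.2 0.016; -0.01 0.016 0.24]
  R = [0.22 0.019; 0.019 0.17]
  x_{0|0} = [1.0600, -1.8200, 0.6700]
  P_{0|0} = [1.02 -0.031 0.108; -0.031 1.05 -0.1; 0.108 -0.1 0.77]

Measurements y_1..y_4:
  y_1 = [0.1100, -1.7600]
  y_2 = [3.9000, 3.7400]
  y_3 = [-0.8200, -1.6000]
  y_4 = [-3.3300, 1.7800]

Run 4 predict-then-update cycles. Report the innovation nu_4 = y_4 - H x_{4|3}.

step 1: x^-=[0.8437, -1.1319, 1.0949]  P^-=[1.2658 0.3369 0.3083; 0.3369 0.9499 0.0279; 0.3083 0.0279 0.9956]  S=[1.5866 0.2676; 0.2676 1.0558]  K=[0.8385 -0.0788; 0.1467 0.8163; 0.2243 -0.1278]  nu=[-0.6088, -0.4443]  x^+=[0.3682, -1.5839, 1.0152]  P^+=[0.1791 0.0296 0.0327; 0.0296 0.1482 0.0419; 0.0327 0.0419 0.9139]
step 2: x^-=[0.1677, -1.0249, 1.2099]  P^-=[0.3723 0.0862 0.0696; 0.0862 0.3678 0.2046; 0.0696 0.2046 0.9773]  S=[0.6203 0.0914; 0.0914 0.5011]  K=[0.6261 -0.0547; 0.1154 0.6643; 0.1310 0.2479]  nu=[3.8432, 4.8610]  x^+=[2.3082, 2.6480, 2.9184]  P^+=[0.1339 0.0221 0.0120; 0.0221 0.1243 0.1021; 0.0120 0.1021 0.9299]
step 3: x^-=[2.7774, 3.2337, 2.7576]  P^-=[0.3215 0.0646 0.0487; 0.0646 0.3644 0.2439; 0.0487 0.2439 0.9642]  S=[0.5639 0.0784; 0.0784 0.4977]  K=[0.5931 -0.0598; 0.1036 0.6684; 0.1076 0.3432]  nu=[-4.0130, -4.2794]  x^+=[0.6535, -0.0423, 0.8570]  P^+=[0.1269 0.0193 0.0075; 0.0193 0.1252 0.1150; 0.0075 0.1150 0.8932]
step 4: x^-=[0.6758, 0.2719, 0.9189]  P^-=[0.3133 0.0602 0.0444; 0.0602 0.3660 0.2448; 0.0444 0.2448 0.9298]  S=[0.5546 0.0757; 0.0757 0.5000]  K=[0.5871 -0.0615; 0.1007 0.6705; 0.1021 0.3502]  nu=[-4.0476, 1.6579]  x^+=[-1.8025, 0.9759, 1.0863]  P^+=[0.1257 0.0187 0.0069; 0.0187 0.1254 0.1139; 0.0069 0.1139 0.8573]

innov = [-4.0476, 1.6579]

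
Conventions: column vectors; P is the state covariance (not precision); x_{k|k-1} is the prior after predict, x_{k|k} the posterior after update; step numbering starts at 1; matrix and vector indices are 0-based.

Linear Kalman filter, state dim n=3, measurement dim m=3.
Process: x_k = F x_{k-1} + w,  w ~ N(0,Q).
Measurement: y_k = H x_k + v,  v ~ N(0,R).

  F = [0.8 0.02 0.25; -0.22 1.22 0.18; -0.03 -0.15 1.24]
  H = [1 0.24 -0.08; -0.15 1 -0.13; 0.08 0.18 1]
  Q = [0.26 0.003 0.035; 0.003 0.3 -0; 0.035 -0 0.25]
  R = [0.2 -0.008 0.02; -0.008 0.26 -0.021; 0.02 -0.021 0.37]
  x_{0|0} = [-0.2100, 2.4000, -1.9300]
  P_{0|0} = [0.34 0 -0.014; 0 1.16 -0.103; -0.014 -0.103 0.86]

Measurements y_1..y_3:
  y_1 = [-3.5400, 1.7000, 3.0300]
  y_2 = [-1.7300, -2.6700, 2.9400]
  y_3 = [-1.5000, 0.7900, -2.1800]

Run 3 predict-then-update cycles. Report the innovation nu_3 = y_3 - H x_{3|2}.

step 1: x^-=[-0.6025, 2.6268, -2.7469]  P^-=[0.5252 -0.0229 0.2775; -0.0229 2.0267 -0.1672; 0.2775 -0.1672 1.6381]  S=[0.8035 0.3805 0.2519; 0.3805 2.3874 -0.0845; 0.2519 -0.0845 2.0607]  K=[0.6766 -0.1633 0.0636; 0.1627 0.8374 0.1094; -0.0491 -0.1408 0.7913]  nu=[-3.7877, -1.3743, 5.3523]  x^+=[-2.6001, 1.4454, 1.8683]  P^+=[0.1460 -0.0230 0.0330; -0.0230 0.2094 -0.0097; 0.0330 -0.0097 0.2939]
step 2: x^-=[-1.5841, 2.6717, 2.1778]  P^-=[0.3843 -0.0268 0.1573; -0.0268 0.6338 0.0047; 0.1573 0.0047 0.7077]  S=[0.5871 0.0489 0.1736; 0.0489 0.9273 -0.0256; 0.1736 -0.0256 1.1268]  K=[0.6150 -0.1438 0.0646; 0.1265 0.6832 0.0996; -0.0069 -0.1016 0.6387]  nu=[-0.6129, -5.2962, 0.4080]  x^+=[-1.1733, -0.9835, 2.9806]  P^+=[0.1327 -0.0196 0.0321; -0.0196 0.1710 -0.0042; 0.0321 -0.0042 0.2365]
step 3: x^-=[-0.2132, -0.4052, 3.8787]  P^-=[0.3720 -0.0230 0.1387; -0.0230 0.5748 0.0073; 0.1387 0.0073 0.6166]  S=[0.5755 0.0412 0.1601; 0.0412 0.8640 -0.0185; 0.1601 -0.0185 1.0318]  K=[0.6102 -0.1398 0.0620; 0.1238 0.6644 0.0983; -0.0042 -0.0952 0.6086]  nu=[-0.8793, 1.6675, -5.9687]  x^+=[-1.3532, 0.0073, 0.0911]  P^+=[0.1314 -0.0188 0.0310; -0.0188 0.1664 -0.0036; 0.0310 -0.0036 0.2253]

innov = [-0.8793, 1.6675, -5.9687]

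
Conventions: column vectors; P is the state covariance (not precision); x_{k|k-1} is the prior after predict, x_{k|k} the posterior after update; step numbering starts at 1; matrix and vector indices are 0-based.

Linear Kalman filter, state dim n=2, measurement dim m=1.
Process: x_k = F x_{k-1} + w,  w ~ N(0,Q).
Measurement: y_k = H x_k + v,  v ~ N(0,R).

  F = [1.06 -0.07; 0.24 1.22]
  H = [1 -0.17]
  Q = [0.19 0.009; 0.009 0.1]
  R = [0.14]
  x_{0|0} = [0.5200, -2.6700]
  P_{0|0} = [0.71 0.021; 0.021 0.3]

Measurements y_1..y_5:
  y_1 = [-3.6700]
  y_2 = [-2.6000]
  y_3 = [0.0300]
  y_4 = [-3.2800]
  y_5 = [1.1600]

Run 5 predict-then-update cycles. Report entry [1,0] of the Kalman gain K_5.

step 1: x^-=[0.7381, -3.1326]  P^-=[0.9861 0.1908; 0.1908 0.5997]  S=[1.0786]  K=[0.8842; 0.0824]  nu=[-4.9406]  x^+=[-3.6304, -3.5396]  P^+=[0.1429 0.1122; 0.1122 0.5924]
step 2: x^-=[-3.6005, -5.1897]  P^-=[0.3368 0.1380; 0.1380 1.0557]  S=[0.4604]  K=[0.6806; -0.0900]  nu=[0.1182]  x^+=[-3.5200, -5.2003]  P^+=[0.1235 0.1662; 0.1662 1.0519]
step 3: x^-=[-3.3672, -7.1892]  P^-=[0.3093 0.1628; 0.1628 1.7702]  S=[0.4451]  K=[0.6327; -0.3104]  nu=[2.1750]  x^+=[-1.9910, -7.8643]  P^+=[0.1311 0.2502; 0.2502 1.7273]
step 4: x^-=[-1.5600, -10.0723]  P^-=[0.3087 0.2142; 0.2142 2.8249]  S=[0.4575]  K=[0.5951; -0.5816]  nu=[-3.4323]  x^+=[-3.6026, -8.0761]  P^+=[0.1466 0.3725; 0.3725 2.6702]
step 5: x^-=[-3.2534, -10.7174]  P^-=[0.3126 0.2937; 0.2937 4.3009]  S=[0.4770]  K=[0.5506; -0.9170]  nu=[2.5914]  x^+=[-1.8265, -13.0938]  P^+=[0.1680 0.5346; 0.5346 3.8998]

K[1,0] = -0.9170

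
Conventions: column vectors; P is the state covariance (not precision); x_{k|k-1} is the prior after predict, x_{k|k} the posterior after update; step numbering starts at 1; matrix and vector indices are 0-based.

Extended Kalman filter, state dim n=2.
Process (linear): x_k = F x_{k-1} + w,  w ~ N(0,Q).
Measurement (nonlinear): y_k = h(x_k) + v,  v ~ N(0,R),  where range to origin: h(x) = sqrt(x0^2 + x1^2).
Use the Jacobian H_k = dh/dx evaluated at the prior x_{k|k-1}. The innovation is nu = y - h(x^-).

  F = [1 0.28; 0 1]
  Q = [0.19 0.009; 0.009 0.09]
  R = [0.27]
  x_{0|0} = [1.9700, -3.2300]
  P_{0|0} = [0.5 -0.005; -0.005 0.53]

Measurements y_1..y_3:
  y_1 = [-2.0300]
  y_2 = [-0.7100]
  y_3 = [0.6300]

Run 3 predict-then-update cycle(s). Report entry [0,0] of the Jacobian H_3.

step 1: x^-=[1.0656, -3.2300]  P^-=[0.7288 0.1524; 0.1524 0.6200]  H_jac=[0.3133 -0.9497]  S=[0.8100]  K=[0.1032; -0.6680]  nu=[-5.4312]  x^+=[0.5051, 0.3978]  P^+=[0.7201 0.2082; 0.2082 0.2586]
step 2: x^-=[0.6165, 0.3978]  P^-=[1.0470 0.2896; 0.2896 0.3486]  H_jac=[0.8402 0.5422]  S=[1.3756]  K=[0.7537; 0.3143]  nu=[-1.4437]  x^+=[-0.4716, -0.0560]  P^+=[0.2656 -0.0362; -0.0362 0.2127]
step 3: x^-=[-0.4873, -0.0560]  P^-=[0.4520 0.0323; 0.0323 0.3027]  H_jac=[-0.9935 -0.1141]  S=[0.7273]  K=[-0.6224; -0.0916]  nu=[0.1395]  x^+=[-0.5741, -0.0687]  P^+=[0.1702 -0.0092; -0.0092 0.2966]

H_jac[0,0] = -0.9935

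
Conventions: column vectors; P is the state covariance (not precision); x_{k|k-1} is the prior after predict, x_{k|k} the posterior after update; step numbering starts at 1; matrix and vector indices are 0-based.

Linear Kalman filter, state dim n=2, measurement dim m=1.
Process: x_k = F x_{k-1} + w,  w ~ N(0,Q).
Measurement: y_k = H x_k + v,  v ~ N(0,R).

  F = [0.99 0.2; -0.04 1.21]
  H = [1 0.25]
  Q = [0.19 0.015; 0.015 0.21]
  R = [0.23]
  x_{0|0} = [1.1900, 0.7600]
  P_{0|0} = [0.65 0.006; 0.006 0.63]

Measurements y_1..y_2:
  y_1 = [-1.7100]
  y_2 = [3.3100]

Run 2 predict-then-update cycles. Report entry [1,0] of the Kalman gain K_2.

step 1: x^-=[1.3301, 0.8720]  P^-=[0.8546 0.1489; 0.1489 1.1328]  S=[1.2299]  K=[0.7252; 0.3513]  nu=[-3.2581]  x^+=[-1.0325, -0.2726]  P^+=[0.2079 -0.1645; -0.1645 0.9811]
step 2: x^-=[-1.0767, -0.2886]  P^-=[0.3679 0.0485; 0.0485 1.6626]  S=[0.7260]  K=[0.5234; 0.6393]  nu=[4.4589]  x^+=[1.2570, 2.5619]  P^+=[0.1690 -0.1944; -0.1944 1.3659]

K[1,0] = 0.6393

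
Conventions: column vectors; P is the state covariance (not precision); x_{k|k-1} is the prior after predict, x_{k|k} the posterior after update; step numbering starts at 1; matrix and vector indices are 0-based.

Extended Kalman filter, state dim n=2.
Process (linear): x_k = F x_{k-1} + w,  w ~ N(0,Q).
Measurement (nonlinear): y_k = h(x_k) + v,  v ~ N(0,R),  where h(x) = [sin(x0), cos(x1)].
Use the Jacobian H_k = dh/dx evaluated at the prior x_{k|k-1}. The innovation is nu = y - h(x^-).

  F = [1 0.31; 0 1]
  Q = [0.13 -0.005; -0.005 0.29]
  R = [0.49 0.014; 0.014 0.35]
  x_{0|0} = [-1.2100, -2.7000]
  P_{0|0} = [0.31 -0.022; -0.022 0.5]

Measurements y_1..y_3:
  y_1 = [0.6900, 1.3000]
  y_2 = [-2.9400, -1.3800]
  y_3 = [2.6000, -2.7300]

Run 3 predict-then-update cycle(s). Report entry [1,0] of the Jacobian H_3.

step 1: x^-=[-2.0470, -2.7000]  P^-=[0.4744 0.1280; 0.1280 0.7900]  H_jac=[-0.4584 0.0000; 0.0000 0.4274]  S=[0.5897 -0.0111; -0.0111 0.4943]  K=[-0.3669 0.1025; -0.0867 0.6811]  nu=[1.5787, 2.2041]  x^+=[-2.4004, -1.3357]  P^+=[0.3890 0.0719; 0.0719 0.5549]
step 2: x^-=[-2.8144, -1.3357]  P^-=[0.6169 0.2389; 0.2389 0.8449]  H_jac=[-0.9470 0.0000; 0.0000 0.9725]  S=[1.0432 -0.2060; -0.2060 1.1491]  K=[-0.5392 0.1055; -0.0784 0.7010]  nu=[-2.6187, -1.6130]  x^+=[-1.5728, -2.2610]  P^+=[0.2774 0.0302; 0.0302 0.2512]
step 3: x^-=[-2.2737, -2.2610]  P^-=[0.4503 0.1031; 0.1031 0.5412]  H_jac=[-0.6464 0.0000; 0.0000 0.7711]  S=[0.6782 -0.0374; -0.0374 0.6718]  K=[-0.4240 0.0947; -0.0642 0.6176]  nu=[3.3630, -2.0933]  x^+=[-3.8979, -3.7698]  P^+=[0.3193 0.0353; 0.0353 0.2792]

H_jac[1,0] = 0.0000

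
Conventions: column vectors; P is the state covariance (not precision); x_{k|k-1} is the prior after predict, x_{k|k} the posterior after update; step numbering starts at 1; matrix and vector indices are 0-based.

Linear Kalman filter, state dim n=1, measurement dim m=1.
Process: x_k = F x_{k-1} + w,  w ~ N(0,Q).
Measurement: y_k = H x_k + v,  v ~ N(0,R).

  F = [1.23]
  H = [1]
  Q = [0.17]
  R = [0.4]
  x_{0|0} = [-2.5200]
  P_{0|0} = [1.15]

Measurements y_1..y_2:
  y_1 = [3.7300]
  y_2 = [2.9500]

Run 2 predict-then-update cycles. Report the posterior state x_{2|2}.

x_post = [3.0185]

step 1: x^-=[-3.0996]  P^-=[1.9098]  S=[2.3098]  K=[0.8268]  nu=[6.8296]  x^+=[2.5473]  P^+=[0.3307]
step 2: x^-=[3.1332]  P^-=[0.6704]  S=[1.0704]  K=[0.6263]  nu=[-0.1832]  x^+=[3.0185]  P^+=[0.2505]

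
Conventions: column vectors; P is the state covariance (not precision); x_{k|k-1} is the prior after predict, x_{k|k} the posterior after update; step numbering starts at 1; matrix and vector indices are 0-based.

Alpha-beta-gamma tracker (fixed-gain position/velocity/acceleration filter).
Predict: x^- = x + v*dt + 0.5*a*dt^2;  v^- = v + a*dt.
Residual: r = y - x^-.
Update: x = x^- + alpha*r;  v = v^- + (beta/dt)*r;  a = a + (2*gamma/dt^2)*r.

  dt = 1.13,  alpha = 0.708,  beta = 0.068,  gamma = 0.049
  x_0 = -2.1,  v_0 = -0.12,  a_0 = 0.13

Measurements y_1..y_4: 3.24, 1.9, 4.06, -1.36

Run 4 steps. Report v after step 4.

step 1: x_pred=-2.1526  r=5.3926  x^+=1.6654  v^+=0.3514  a^+=0.5439
step 2: x_pred=2.4097  r=-0.5097  x^+=2.0488  v^+=0.9353  a^+=0.5048
step 3: x_pred=3.4280  r=0.6320  x^+=3.8755  v^+=1.5437  a^+=0.5533
step 4: x_pred=5.9731  r=-7.3331  x^+=0.7813  v^+=1.7276  a^+=-0.0095

v_post = 1.7276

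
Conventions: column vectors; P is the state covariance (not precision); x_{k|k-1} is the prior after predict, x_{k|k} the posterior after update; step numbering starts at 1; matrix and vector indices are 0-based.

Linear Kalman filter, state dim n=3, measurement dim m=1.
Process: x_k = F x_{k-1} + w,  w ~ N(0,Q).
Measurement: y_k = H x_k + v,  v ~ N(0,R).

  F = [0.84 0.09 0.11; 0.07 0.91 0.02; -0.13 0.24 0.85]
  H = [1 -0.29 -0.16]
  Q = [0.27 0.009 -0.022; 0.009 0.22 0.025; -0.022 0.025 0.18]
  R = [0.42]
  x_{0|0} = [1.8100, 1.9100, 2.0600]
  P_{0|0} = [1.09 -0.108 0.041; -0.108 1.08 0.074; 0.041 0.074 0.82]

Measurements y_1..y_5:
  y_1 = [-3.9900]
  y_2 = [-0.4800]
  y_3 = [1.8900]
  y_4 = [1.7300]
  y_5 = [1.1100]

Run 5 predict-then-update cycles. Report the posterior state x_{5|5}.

step 1: x^-=[1.9189, 1.9060, 1.9741]  P^-=[1.0505 0.0887 -0.0252; 0.0887 1.1091 0.3358; -0.0252 0.3358 0.8809]  S=[1.5741]  K=[0.6536; -0.1821; -0.1674]  nu=[-5.0403]  x^+=[-1.3753, 2.8240, 2.8180]  P^+=[0.3781 0.2760 0.1470; 0.2760 1.0568 0.2878; 0.1470 0.2878 0.8368]
step 2: x^-=[-0.5911, 2.5299, 3.2519]  P^-=[0.6301 0.3653 0.2227; 0.3653 1.1434 0.4709; 0.2227 0.4709 0.9196]  S=[0.9303]  K=[0.5251; -0.0448; -0.0656]  nu=[1.3651]  x^+=[0.1257, 2.4688, 3.1624]  P^+=[0.3736 0.3872 0.2547; 0.3872 1.1416 0.4682; 0.2547 0.4682 0.9156]
step 3: x^-=[0.6756, 2.3187, 3.2642]  P^-=[0.6688 0.4788 0.3474; 0.4788 1.2346 0.6261; 0.3474 0.6261 1.0241]  S=[0.8881]  K=[0.5341; 0.0232; 0.0022]  nu=[2.4091]  x^+=[1.9624, 2.3746, 3.2695]  P^+=[0.4154 0.4678 0.3463; 0.4678 1.2341 0.6260; 0.3463 0.6260 1.0241]
step 4: x^-=[2.2218, 2.3636, 3.0939]  P^-=[0.7326 0.5696 0.4506; 0.5696 1.3278 0.7676; 0.4506 0.7676 1.1477]  S=[0.8904]  K=[0.5564; 0.0693; 0.0499]  nu=[0.6887]  x^+=[2.6049, 2.4113, 3.1282]  P^+=[0.4570 0.5352 0.4259; 0.5352 1.3235 0.7645; 0.4259 0.7645 1.1455]
step 5: x^-=[2.7493, 2.4392, 2.8991]  P^-=[0.7919 0.6476 0.5421; 0.6476 1.4159 0.8943; 0.5421 0.8943 1.2760]  S=[0.8975]  K=[0.5764; 0.1047; 0.0876]  nu=[-0.4680]  x^+=[2.4795, 2.3902, 2.8581]  P^+=[0.4937 0.5935 0.4968; 0.5935 1.4061 0.8861; 0.4968 0.8861 1.2691]

x_post = [2.4795, 2.3902, 2.8581]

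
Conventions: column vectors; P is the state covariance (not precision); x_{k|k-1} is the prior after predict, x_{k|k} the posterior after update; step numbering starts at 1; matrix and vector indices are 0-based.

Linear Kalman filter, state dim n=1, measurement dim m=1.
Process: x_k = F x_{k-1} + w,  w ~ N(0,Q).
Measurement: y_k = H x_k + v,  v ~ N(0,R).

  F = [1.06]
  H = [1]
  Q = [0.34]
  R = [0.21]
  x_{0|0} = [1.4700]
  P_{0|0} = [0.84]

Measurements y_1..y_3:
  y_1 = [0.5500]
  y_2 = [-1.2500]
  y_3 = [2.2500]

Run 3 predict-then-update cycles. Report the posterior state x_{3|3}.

step 1: x^-=[1.5582]  P^-=[1.2838]  S=[1.4938]  K=[0.8594]  nu=[-1.0082]  x^+=[0.6917]  P^+=[0.1805]
step 2: x^-=[0.7332]  P^-=[0.5428]  S=[0.7528]  K=[0.7210]  nu=[-1.9832]  x^+=[-0.6967]  P^+=[0.1514]
step 3: x^-=[-0.7386]  P^-=[0.5101]  S=[0.7201]  K=[0.7084]  nu=[2.9886]  x^+=[1.3785]  P^+=[0.1488]

x_post = [1.3785]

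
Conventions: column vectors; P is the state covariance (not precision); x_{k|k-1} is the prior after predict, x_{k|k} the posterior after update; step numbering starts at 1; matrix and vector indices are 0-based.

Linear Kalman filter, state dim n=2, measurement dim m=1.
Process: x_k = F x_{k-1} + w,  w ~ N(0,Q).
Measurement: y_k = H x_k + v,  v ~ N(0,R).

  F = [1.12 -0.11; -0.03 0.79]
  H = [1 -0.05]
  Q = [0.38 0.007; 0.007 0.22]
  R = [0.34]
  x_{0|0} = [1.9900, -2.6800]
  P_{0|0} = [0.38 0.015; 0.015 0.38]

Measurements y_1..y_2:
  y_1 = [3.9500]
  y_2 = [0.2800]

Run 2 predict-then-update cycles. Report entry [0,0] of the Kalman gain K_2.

step 1: x^-=[2.5236, -2.1769]  P^-=[0.8576 -0.0255; -0.0255 0.4568]  S=[1.2013]  K=[0.7150; -0.0402]  nu=[1.3176]  x^+=[3.4656, -2.2299]  P^+=[0.2435 0.0091; 0.0091 0.4548]
step 2: x^-=[4.1267, -1.8656]  P^-=[0.6888 -0.0327; -0.0327 0.5037]  S=[1.0333]  K=[0.6682; -0.0560]  nu=[-3.9400]  x^+=[1.4942, -1.6450]  P^+=[0.2275 0.0060; 0.0060 0.5004]

K[0,0] = 0.6682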